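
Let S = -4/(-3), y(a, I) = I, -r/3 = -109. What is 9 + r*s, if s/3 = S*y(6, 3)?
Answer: 3933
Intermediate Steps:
r = 327 (r = -3*(-109) = 327)
S = 4/3 (S = -4*(-⅓) = 4/3 ≈ 1.3333)
s = 12 (s = 3*((4/3)*3) = 3*4 = 12)
9 + r*s = 9 + 327*12 = 9 + 3924 = 3933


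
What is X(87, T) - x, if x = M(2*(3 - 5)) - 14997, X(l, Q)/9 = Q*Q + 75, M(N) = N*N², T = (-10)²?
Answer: 105736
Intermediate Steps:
T = 100
M(N) = N³
X(l, Q) = 675 + 9*Q² (X(l, Q) = 9*(Q*Q + 75) = 9*(Q² + 75) = 9*(75 + Q²) = 675 + 9*Q²)
x = -15061 (x = (2*(3 - 5))³ - 14997 = (2*(-2))³ - 14997 = (-4)³ - 14997 = -64 - 14997 = -15061)
X(87, T) - x = (675 + 9*100²) - 1*(-15061) = (675 + 9*10000) + 15061 = (675 + 90000) + 15061 = 90675 + 15061 = 105736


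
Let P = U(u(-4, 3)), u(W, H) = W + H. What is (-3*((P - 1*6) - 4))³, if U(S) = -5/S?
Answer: 3375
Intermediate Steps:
u(W, H) = H + W
P = 5 (P = -5/(3 - 4) = -5/(-1) = -5*(-1) = 5)
(-3*((P - 1*6) - 4))³ = (-3*((5 - 1*6) - 4))³ = (-3*((5 - 6) - 4))³ = (-3*(-1 - 4))³ = (-3*(-5))³ = 15³ = 3375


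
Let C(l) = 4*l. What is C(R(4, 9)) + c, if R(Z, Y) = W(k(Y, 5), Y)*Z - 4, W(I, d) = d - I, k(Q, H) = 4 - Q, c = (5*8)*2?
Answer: 288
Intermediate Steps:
c = 80 (c = 40*2 = 80)
R(Z, Y) = -4 + Z*(-4 + 2*Y) (R(Z, Y) = (Y - (4 - Y))*Z - 4 = (Y + (-4 + Y))*Z - 4 = (-4 + 2*Y)*Z - 4 = Z*(-4 + 2*Y) - 4 = -4 + Z*(-4 + 2*Y))
C(R(4, 9)) + c = 4*(-4 + 2*4*(-2 + 9)) + 80 = 4*(-4 + 2*4*7) + 80 = 4*(-4 + 56) + 80 = 4*52 + 80 = 208 + 80 = 288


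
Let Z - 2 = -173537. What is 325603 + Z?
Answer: 152068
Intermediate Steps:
Z = -173535 (Z = 2 - 173537 = -173535)
325603 + Z = 325603 - 173535 = 152068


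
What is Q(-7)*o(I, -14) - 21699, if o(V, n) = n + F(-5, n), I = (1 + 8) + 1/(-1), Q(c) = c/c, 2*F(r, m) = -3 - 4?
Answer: -43433/2 ≈ -21717.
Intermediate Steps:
F(r, m) = -7/2 (F(r, m) = (-3 - 4)/2 = (½)*(-7) = -7/2)
Q(c) = 1
I = 8 (I = 9 - 1 = 8)
o(V, n) = -7/2 + n (o(V, n) = n - 7/2 = -7/2 + n)
Q(-7)*o(I, -14) - 21699 = 1*(-7/2 - 14) - 21699 = 1*(-35/2) - 21699 = -35/2 - 21699 = -43433/2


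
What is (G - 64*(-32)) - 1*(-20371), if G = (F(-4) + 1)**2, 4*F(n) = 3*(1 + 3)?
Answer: 22435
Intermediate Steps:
F(n) = 3 (F(n) = (3*(1 + 3))/4 = (3*4)/4 = (1/4)*12 = 3)
G = 16 (G = (3 + 1)**2 = 4**2 = 16)
(G - 64*(-32)) - 1*(-20371) = (16 - 64*(-32)) - 1*(-20371) = (16 + 2048) + 20371 = 2064 + 20371 = 22435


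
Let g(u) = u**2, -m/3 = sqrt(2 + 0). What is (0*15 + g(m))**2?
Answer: 324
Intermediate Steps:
m = -3*sqrt(2) (m = -3*sqrt(2 + 0) = -3*sqrt(2) ≈ -4.2426)
(0*15 + g(m))**2 = (0*15 + (-3*sqrt(2))**2)**2 = (0 + 18)**2 = 18**2 = 324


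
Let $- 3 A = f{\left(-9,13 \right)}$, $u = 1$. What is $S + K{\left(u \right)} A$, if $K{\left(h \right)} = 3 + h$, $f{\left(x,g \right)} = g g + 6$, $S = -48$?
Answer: $- \frac{844}{3} \approx -281.33$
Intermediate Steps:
$f{\left(x,g \right)} = 6 + g^{2}$ ($f{\left(x,g \right)} = g^{2} + 6 = 6 + g^{2}$)
$A = - \frac{175}{3}$ ($A = - \frac{6 + 13^{2}}{3} = - \frac{6 + 169}{3} = \left(- \frac{1}{3}\right) 175 = - \frac{175}{3} \approx -58.333$)
$S + K{\left(u \right)} A = -48 + \left(3 + 1\right) \left(- \frac{175}{3}\right) = -48 + 4 \left(- \frac{175}{3}\right) = -48 - \frac{700}{3} = - \frac{844}{3}$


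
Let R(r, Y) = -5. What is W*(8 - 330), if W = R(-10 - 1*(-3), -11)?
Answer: 1610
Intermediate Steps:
W = -5
W*(8 - 330) = -5*(8 - 330) = -5*(-322) = 1610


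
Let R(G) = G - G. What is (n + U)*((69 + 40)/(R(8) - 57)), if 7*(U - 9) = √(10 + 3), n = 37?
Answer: -5014/57 - 109*√13/399 ≈ -88.950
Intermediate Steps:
R(G) = 0
U = 9 + √13/7 (U = 9 + √(10 + 3)/7 = 9 + √13/7 ≈ 9.5151)
(n + U)*((69 + 40)/(R(8) - 57)) = (37 + (9 + √13/7))*((69 + 40)/(0 - 57)) = (46 + √13/7)*(109/(-57)) = (46 + √13/7)*(109*(-1/57)) = (46 + √13/7)*(-109/57) = -5014/57 - 109*√13/399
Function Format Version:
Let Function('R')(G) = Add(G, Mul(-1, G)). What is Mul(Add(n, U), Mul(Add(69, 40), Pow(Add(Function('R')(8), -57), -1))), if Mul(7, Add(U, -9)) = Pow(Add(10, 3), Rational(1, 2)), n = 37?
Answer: Add(Rational(-5014, 57), Mul(Rational(-109, 399), Pow(13, Rational(1, 2)))) ≈ -88.950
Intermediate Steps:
Function('R')(G) = 0
U = Add(9, Mul(Rational(1, 7), Pow(13, Rational(1, 2)))) (U = Add(9, Mul(Rational(1, 7), Pow(Add(10, 3), Rational(1, 2)))) = Add(9, Mul(Rational(1, 7), Pow(13, Rational(1, 2)))) ≈ 9.5151)
Mul(Add(n, U), Mul(Add(69, 40), Pow(Add(Function('R')(8), -57), -1))) = Mul(Add(37, Add(9, Mul(Rational(1, 7), Pow(13, Rational(1, 2))))), Mul(Add(69, 40), Pow(Add(0, -57), -1))) = Mul(Add(46, Mul(Rational(1, 7), Pow(13, Rational(1, 2)))), Mul(109, Pow(-57, -1))) = Mul(Add(46, Mul(Rational(1, 7), Pow(13, Rational(1, 2)))), Mul(109, Rational(-1, 57))) = Mul(Add(46, Mul(Rational(1, 7), Pow(13, Rational(1, 2)))), Rational(-109, 57)) = Add(Rational(-5014, 57), Mul(Rational(-109, 399), Pow(13, Rational(1, 2))))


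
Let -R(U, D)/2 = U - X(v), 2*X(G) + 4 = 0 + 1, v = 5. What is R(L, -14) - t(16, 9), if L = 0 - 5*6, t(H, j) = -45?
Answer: 102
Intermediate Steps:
X(G) = -3/2 (X(G) = -2 + (0 + 1)/2 = -2 + (1/2)*1 = -2 + 1/2 = -3/2)
L = -30 (L = 0 - 30 = -30)
R(U, D) = -3 - 2*U (R(U, D) = -2*(U - 1*(-3/2)) = -2*(U + 3/2) = -2*(3/2 + U) = -3 - 2*U)
R(L, -14) - t(16, 9) = (-3 - 2*(-30)) - 1*(-45) = (-3 + 60) + 45 = 57 + 45 = 102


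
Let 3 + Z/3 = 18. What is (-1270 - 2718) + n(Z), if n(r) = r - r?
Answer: -3988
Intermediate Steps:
Z = 45 (Z = -9 + 3*18 = -9 + 54 = 45)
n(r) = 0
(-1270 - 2718) + n(Z) = (-1270 - 2718) + 0 = -3988 + 0 = -3988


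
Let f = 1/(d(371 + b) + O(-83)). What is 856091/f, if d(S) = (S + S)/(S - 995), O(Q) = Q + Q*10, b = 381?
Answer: -191219054033/243 ≈ -7.8691e+8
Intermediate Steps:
O(Q) = 11*Q (O(Q) = Q + 10*Q = 11*Q)
d(S) = 2*S/(-995 + S) (d(S) = (2*S)/(-995 + S) = 2*S/(-995 + S))
f = -243/223363 (f = 1/(2*(371 + 381)/(-995 + (371 + 381)) + 11*(-83)) = 1/(2*752/(-995 + 752) - 913) = 1/(2*752/(-243) - 913) = 1/(2*752*(-1/243) - 913) = 1/(-1504/243 - 913) = 1/(-223363/243) = -243/223363 ≈ -0.0010879)
856091/f = 856091/(-243/223363) = 856091*(-223363/243) = -191219054033/243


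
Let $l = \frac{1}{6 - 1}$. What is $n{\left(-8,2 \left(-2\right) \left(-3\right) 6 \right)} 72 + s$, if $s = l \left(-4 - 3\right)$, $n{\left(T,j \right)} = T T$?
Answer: $\frac{23033}{5} \approx 4606.6$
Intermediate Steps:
$n{\left(T,j \right)} = T^{2}$
$l = \frac{1}{5} \approx 0.2$
$s = - \frac{7}{5}$ ($s = \frac{-4 - 3}{5} = \frac{1}{5} \left(-7\right) = - \frac{7}{5} \approx -1.4$)
$n{\left(-8,2 \left(-2\right) \left(-3\right) 6 \right)} 72 + s = \left(-8\right)^{2} \cdot 72 - \frac{7}{5} = 64 \cdot 72 - \frac{7}{5} = 4608 - \frac{7}{5} = \frac{23033}{5}$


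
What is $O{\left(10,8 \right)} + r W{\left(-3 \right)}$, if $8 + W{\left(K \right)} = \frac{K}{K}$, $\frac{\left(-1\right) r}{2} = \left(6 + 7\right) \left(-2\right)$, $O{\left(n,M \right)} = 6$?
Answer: $-358$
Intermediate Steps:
$r = 52$ ($r = - 2 \left(6 + 7\right) \left(-2\right) = - 2 \cdot 13 \left(-2\right) = \left(-2\right) \left(-26\right) = 52$)
$W{\left(K \right)} = -7$ ($W{\left(K \right)} = -8 + \frac{K}{K} = -8 + 1 = -7$)
$O{\left(10,8 \right)} + r W{\left(-3 \right)} = 6 + 52 \left(-7\right) = 6 - 364 = -358$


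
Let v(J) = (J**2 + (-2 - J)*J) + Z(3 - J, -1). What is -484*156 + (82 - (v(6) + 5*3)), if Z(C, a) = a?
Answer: -75424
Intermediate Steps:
v(J) = -1 + J**2 + J*(-2 - J) (v(J) = (J**2 + (-2 - J)*J) - 1 = (J**2 + J*(-2 - J)) - 1 = -1 + J**2 + J*(-2 - J))
-484*156 + (82 - (v(6) + 5*3)) = -484*156 + (82 - ((-1 - 2*6) + 5*3)) = -75504 + (82 - ((-1 - 12) + 15)) = -75504 + (82 - (-13 + 15)) = -75504 + (82 - 1*2) = -75504 + (82 - 2) = -75504 + 80 = -75424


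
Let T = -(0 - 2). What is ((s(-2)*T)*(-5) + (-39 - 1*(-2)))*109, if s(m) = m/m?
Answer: -5123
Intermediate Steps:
T = 2 (T = -1*(-2) = 2)
s(m) = 1
((s(-2)*T)*(-5) + (-39 - 1*(-2)))*109 = ((1*2)*(-5) + (-39 - 1*(-2)))*109 = (2*(-5) + (-39 + 2))*109 = (-10 - 37)*109 = -47*109 = -5123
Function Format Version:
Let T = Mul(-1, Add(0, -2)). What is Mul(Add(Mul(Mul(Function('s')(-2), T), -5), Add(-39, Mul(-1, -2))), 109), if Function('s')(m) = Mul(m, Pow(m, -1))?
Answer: -5123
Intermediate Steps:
T = 2 (T = Mul(-1, -2) = 2)
Function('s')(m) = 1
Mul(Add(Mul(Mul(Function('s')(-2), T), -5), Add(-39, Mul(-1, -2))), 109) = Mul(Add(Mul(Mul(1, 2), -5), Add(-39, Mul(-1, -2))), 109) = Mul(Add(Mul(2, -5), Add(-39, 2)), 109) = Mul(Add(-10, -37), 109) = Mul(-47, 109) = -5123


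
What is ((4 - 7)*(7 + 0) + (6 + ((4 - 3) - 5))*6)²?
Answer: 81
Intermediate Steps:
((4 - 7)*(7 + 0) + (6 + ((4 - 3) - 5))*6)² = (-3*7 + (6 + (1 - 5))*6)² = (-21 + (6 - 4)*6)² = (-21 + 2*6)² = (-21 + 12)² = (-9)² = 81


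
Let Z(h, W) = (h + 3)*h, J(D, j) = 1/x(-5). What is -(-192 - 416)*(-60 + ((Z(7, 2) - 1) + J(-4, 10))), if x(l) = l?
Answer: 26752/5 ≈ 5350.4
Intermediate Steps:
J(D, j) = -⅕ (J(D, j) = 1/(-5) = 1*(-⅕) = -⅕)
Z(h, W) = h*(3 + h) (Z(h, W) = (3 + h)*h = h*(3 + h))
-(-192 - 416)*(-60 + ((Z(7, 2) - 1) + J(-4, 10))) = -(-192 - 416)*(-60 + ((7*(3 + 7) - 1) - ⅕)) = -(-608)*(-60 + ((7*10 - 1) - ⅕)) = -(-608)*(-60 + ((70 - 1) - ⅕)) = -(-608)*(-60 + (69 - ⅕)) = -(-608)*(-60 + 344/5) = -(-608)*44/5 = -1*(-26752/5) = 26752/5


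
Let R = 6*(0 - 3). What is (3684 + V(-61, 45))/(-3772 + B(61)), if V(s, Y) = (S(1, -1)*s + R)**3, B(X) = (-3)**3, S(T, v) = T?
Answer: 489355/3799 ≈ 128.81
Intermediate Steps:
R = -18 (R = 6*(-3) = -18)
B(X) = -27
V(s, Y) = (-18 + s)**3 (V(s, Y) = (1*s - 18)**3 = (s - 18)**3 = (-18 + s)**3)
(3684 + V(-61, 45))/(-3772 + B(61)) = (3684 + (-18 - 61)**3)/(-3772 - 27) = (3684 + (-79)**3)/(-3799) = (3684 - 493039)*(-1/3799) = -489355*(-1/3799) = 489355/3799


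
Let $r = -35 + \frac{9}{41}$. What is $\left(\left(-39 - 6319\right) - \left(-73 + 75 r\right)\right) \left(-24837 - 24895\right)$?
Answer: $\frac{7496353020}{41} \approx 1.8284 \cdot 10^{8}$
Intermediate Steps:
$r = - \frac{1426}{41}$ ($r = -35 + 9 \cdot \frac{1}{41} = -35 + \frac{9}{41} = - \frac{1426}{41} \approx -34.781$)
$\left(\left(-39 - 6319\right) - \left(-73 + 75 r\right)\right) \left(-24837 - 24895\right) = \left(\left(-39 - 6319\right) + \left(73 - - \frac{106950}{41}\right)\right) \left(-24837 - 24895\right) = \left(\left(-39 - 6319\right) + \left(73 + \frac{106950}{41}\right)\right) \left(-49732\right) = \left(-6358 + \frac{109943}{41}\right) \left(-49732\right) = \left(- \frac{150735}{41}\right) \left(-49732\right) = \frac{7496353020}{41}$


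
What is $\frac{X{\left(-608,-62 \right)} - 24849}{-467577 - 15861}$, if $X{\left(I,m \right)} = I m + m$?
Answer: $- \frac{12785}{483438} \approx -0.026446$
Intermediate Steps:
$X{\left(I,m \right)} = m + I m$
$\frac{X{\left(-608,-62 \right)} - 24849}{-467577 - 15861} = \frac{- 62 \left(1 - 608\right) - 24849}{-467577 - 15861} = \frac{\left(-62\right) \left(-607\right) - 24849}{-483438} = \left(37634 - 24849\right) \left(- \frac{1}{483438}\right) = 12785 \left(- \frac{1}{483438}\right) = - \frac{12785}{483438}$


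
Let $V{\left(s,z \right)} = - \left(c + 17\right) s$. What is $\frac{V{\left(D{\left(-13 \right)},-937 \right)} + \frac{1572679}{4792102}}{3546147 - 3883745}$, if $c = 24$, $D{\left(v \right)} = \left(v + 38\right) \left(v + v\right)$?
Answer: $- \frac{127711090979}{1617804050996} \approx -0.078941$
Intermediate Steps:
$D{\left(v \right)} = 2 v \left(38 + v\right)$ ($D{\left(v \right)} = \left(38 + v\right) 2 v = 2 v \left(38 + v\right)$)
$V{\left(s,z \right)} = - 41 s$ ($V{\left(s,z \right)} = - \left(24 + 17\right) s = - 41 s$)
$\frac{V{\left(D{\left(-13 \right)},-937 \right)} + \frac{1572679}{4792102}}{3546147 - 3883745} = \frac{- 41 \cdot 2 \left(-13\right) \left(38 - 13\right) + \frac{1572679}{4792102}}{3546147 - 3883745} = \frac{- 41 \cdot 2 \left(-13\right) 25 + 1572679 \cdot \frac{1}{4792102}}{-337598} = \left(\left(-41\right) \left(-650\right) + \frac{1572679}{4792102}\right) \left(- \frac{1}{337598}\right) = \left(26650 + \frac{1572679}{4792102}\right) \left(- \frac{1}{337598}\right) = \frac{127711090979}{4792102} \left(- \frac{1}{337598}\right) = - \frac{127711090979}{1617804050996}$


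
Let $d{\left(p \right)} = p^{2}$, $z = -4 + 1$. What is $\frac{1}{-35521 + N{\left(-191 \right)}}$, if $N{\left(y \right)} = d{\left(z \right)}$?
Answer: $- \frac{1}{35512} \approx -2.8159 \cdot 10^{-5}$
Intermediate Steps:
$z = -3$
$N{\left(y \right)} = 9$ ($N{\left(y \right)} = \left(-3\right)^{2} = 9$)
$\frac{1}{-35521 + N{\left(-191 \right)}} = \frac{1}{-35521 + 9} = \frac{1}{-35512} = - \frac{1}{35512}$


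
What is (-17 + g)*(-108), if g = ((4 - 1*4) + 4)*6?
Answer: -756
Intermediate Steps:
g = 24 (g = ((4 - 4) + 4)*6 = (0 + 4)*6 = 4*6 = 24)
(-17 + g)*(-108) = (-17 + 24)*(-108) = 7*(-108) = -756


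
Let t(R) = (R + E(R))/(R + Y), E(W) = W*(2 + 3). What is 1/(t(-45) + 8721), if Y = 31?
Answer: 7/61182 ≈ 0.00011441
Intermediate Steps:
E(W) = 5*W (E(W) = W*5 = 5*W)
t(R) = 6*R/(31 + R) (t(R) = (R + 5*R)/(R + 31) = (6*R)/(31 + R) = 6*R/(31 + R))
1/(t(-45) + 8721) = 1/(6*(-45)/(31 - 45) + 8721) = 1/(6*(-45)/(-14) + 8721) = 1/(6*(-45)*(-1/14) + 8721) = 1/(135/7 + 8721) = 1/(61182/7) = 7/61182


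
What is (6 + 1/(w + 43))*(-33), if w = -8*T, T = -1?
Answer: -3377/17 ≈ -198.65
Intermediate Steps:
w = 8 (w = -8*(-1) = 8)
(6 + 1/(w + 43))*(-33) = (6 + 1/(8 + 43))*(-33) = (6 + 1/51)*(-33) = (307/51)*(-33) = -3377/17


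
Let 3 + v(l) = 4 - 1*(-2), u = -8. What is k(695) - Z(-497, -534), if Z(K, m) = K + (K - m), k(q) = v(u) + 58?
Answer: 521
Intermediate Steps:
v(l) = 3 (v(l) = -3 + (4 - 1*(-2)) = -3 + (4 + 2) = -3 + 6 = 3)
k(q) = 61 (k(q) = 3 + 58 = 61)
Z(K, m) = -m + 2*K
k(695) - Z(-497, -534) = 61 - (-1*(-534) + 2*(-497)) = 61 - (534 - 994) = 61 - 1*(-460) = 61 + 460 = 521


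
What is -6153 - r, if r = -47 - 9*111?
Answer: -5107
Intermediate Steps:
r = -1046 (r = -47 - 999 = -1046)
-6153 - r = -6153 - 1*(-1046) = -6153 + 1046 = -5107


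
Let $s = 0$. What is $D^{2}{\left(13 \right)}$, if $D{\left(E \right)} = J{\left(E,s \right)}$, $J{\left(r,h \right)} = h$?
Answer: $0$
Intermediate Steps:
$D{\left(E \right)} = 0$
$D^{2}{\left(13 \right)} = 0^{2} = 0$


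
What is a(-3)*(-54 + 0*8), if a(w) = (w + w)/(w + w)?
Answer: -54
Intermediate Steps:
a(w) = 1 (a(w) = (2*w)/((2*w)) = (2*w)*(1/(2*w)) = 1)
a(-3)*(-54 + 0*8) = 1*(-54 + 0*8) = 1*(-54 + 0) = 1*(-54) = -54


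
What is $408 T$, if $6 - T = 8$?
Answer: $-816$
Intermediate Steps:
$T = -2$ ($T = 6 - 8 = -2$)
$408 T = 408 \left(-2\right) = -816$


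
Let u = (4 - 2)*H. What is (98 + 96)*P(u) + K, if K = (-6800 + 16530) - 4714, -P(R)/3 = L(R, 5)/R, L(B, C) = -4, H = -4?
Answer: 4725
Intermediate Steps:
u = -8 (u = (4 - 2)*(-4) = 2*(-4) = -8)
P(R) = 12/R (P(R) = -(-12)/R = 12/R)
K = 5016 (K = 9730 - 4714 = 5016)
(98 + 96)*P(u) + K = (98 + 96)*(12/(-8)) + 5016 = 194*(12*(-⅛)) + 5016 = 194*(-3/2) + 5016 = -291 + 5016 = 4725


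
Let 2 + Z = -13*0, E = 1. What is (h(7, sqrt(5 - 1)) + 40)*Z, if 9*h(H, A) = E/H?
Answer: -5042/63 ≈ -80.032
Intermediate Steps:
h(H, A) = 1/(9*H) (h(H, A) = (1/H)/9 = 1/(9*H))
Z = -2 (Z = -2 - 13*0 = -2 + 0 = -2)
(h(7, sqrt(5 - 1)) + 40)*Z = ((1/9)/7 + 40)*(-2) = ((1/9)*(1/7) + 40)*(-2) = (1/63 + 40)*(-2) = (2521/63)*(-2) = -5042/63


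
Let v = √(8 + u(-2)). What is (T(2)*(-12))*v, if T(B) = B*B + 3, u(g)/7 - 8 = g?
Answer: -420*√2 ≈ -593.97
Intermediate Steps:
u(g) = 56 + 7*g
v = 5*√2 (v = √(8 + (56 + 7*(-2))) = √(8 + (56 - 14)) = √(8 + 42) = √50 = 5*√2 ≈ 7.0711)
T(B) = 3 + B² (T(B) = B² + 3 = 3 + B²)
(T(2)*(-12))*v = ((3 + 2²)*(-12))*(5*√2) = ((3 + 4)*(-12))*(5*√2) = (7*(-12))*(5*√2) = -420*√2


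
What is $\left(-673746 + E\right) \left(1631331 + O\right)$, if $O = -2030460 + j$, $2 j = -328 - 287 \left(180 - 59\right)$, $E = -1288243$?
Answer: $\frac{1634950939557}{2} \approx 8.1748 \cdot 10^{11}$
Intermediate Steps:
$j = - \frac{35055}{2}$ ($j = \frac{-328 - 287 \left(180 - 59\right)}{2} = \frac{-328 - 34727}{2} = \frac{1}{2} \left(-35055\right) = - \frac{35055}{2} \approx -17528.0$)
$O = - \frac{4095975}{2}$ ($O = -2030460 - \frac{35055}{2} = - \frac{4095975}{2} \approx -2.048 \cdot 10^{6}$)
$\left(-673746 + E\right) \left(1631331 + O\right) = \left(-673746 - 1288243\right) \left(1631331 - \frac{4095975}{2}\right) = \left(-1961989\right) \left(- \frac{833313}{2}\right) = \frac{1634950939557}{2}$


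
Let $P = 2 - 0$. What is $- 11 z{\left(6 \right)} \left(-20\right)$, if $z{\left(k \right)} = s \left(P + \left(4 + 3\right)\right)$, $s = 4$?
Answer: $7920$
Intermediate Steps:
$P = 2$ ($P = 2 + 0 = 2$)
$z{\left(k \right)} = 36$ ($z{\left(k \right)} = 4 \left(2 + \left(4 + 3\right)\right) = 4 \left(2 + 7\right) = 4 \cdot 9 = 36$)
$- 11 z{\left(6 \right)} \left(-20\right) = \left(-11\right) 36 \left(-20\right) = \left(-396\right) \left(-20\right) = 7920$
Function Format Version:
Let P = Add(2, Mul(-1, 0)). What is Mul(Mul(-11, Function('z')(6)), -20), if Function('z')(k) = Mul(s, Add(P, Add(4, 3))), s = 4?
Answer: 7920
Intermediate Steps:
P = 2 (P = Add(2, 0) = 2)
Function('z')(k) = 36 (Function('z')(k) = Mul(4, Add(2, Add(4, 3))) = Mul(4, Add(2, 7)) = Mul(4, 9) = 36)
Mul(Mul(-11, Function('z')(6)), -20) = Mul(Mul(-11, 36), -20) = Mul(-396, -20) = 7920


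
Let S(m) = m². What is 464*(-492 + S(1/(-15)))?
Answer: -51364336/225 ≈ -2.2829e+5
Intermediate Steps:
464*(-492 + S(1/(-15))) = 464*(-492 + (1/(-15))²) = 464*(-492 + (-1/15)²) = 464*(-492 + 1/225) = 464*(-110699/225) = -51364336/225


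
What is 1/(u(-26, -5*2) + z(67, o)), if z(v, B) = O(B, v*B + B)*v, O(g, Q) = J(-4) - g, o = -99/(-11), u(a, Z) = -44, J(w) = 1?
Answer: -1/580 ≈ -0.0017241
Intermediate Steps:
o = 9 (o = -99*(-1/11) = 9)
O(g, Q) = 1 - g
z(v, B) = v*(1 - B) (z(v, B) = (1 - B)*v = v*(1 - B))
1/(u(-26, -5*2) + z(67, o)) = 1/(-44 + 67*(1 - 1*9)) = 1/(-44 + 67*(1 - 9)) = 1/(-44 + 67*(-8)) = 1/(-44 - 536) = 1/(-580) = -1/580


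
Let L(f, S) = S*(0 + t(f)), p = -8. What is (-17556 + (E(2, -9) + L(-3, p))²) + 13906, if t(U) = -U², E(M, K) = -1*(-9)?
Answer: 2911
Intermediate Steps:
E(M, K) = 9
L(f, S) = -S*f² (L(f, S) = S*(0 - f²) = S*(-f²) = -S*f²)
(-17556 + (E(2, -9) + L(-3, p))²) + 13906 = (-17556 + (9 - 1*(-8)*(-3)²)²) + 13906 = (-17556 + (9 - 1*(-8)*9)²) + 13906 = (-17556 + (9 + 72)²) + 13906 = (-17556 + 81²) + 13906 = (-17556 + 6561) + 13906 = -10995 + 13906 = 2911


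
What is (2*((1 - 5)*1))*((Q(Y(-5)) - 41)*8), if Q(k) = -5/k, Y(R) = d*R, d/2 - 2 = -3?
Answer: 2656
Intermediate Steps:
d = -2 (d = 4 + 2*(-3) = 4 - 6 = -2)
Y(R) = -2*R
(2*((1 - 5)*1))*((Q(Y(-5)) - 41)*8) = (2*((1 - 5)*1))*((-5/((-2*(-5))) - 41)*8) = (2*(-4*1))*((-5/10 - 41)*8) = (2*(-4))*((-5*⅒ - 41)*8) = -8*(-½ - 41)*8 = -(-332)*8 = -8*(-332) = 2656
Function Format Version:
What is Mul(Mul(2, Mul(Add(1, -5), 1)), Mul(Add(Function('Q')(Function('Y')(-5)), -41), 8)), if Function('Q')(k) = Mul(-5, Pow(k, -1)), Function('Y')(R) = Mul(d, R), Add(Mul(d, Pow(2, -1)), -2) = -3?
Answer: 2656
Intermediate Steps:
d = -2 (d = Add(4, Mul(2, -3)) = Add(4, -6) = -2)
Function('Y')(R) = Mul(-2, R)
Mul(Mul(2, Mul(Add(1, -5), 1)), Mul(Add(Function('Q')(Function('Y')(-5)), -41), 8)) = Mul(Mul(2, Mul(Add(1, -5), 1)), Mul(Add(Mul(-5, Pow(Mul(-2, -5), -1)), -41), 8)) = Mul(Mul(2, Mul(-4, 1)), Mul(Add(Mul(-5, Pow(10, -1)), -41), 8)) = Mul(Mul(2, -4), Mul(Add(Mul(-5, Rational(1, 10)), -41), 8)) = Mul(-8, Mul(Add(Rational(-1, 2), -41), 8)) = Mul(-8, Mul(Rational(-83, 2), 8)) = Mul(-8, -332) = 2656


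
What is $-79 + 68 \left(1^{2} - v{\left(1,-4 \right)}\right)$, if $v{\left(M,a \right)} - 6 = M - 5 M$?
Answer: $-147$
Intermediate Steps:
$v{\left(M,a \right)} = 6 - 4 M$ ($v{\left(M,a \right)} = 6 + \left(M - 5 M\right) = 6 - 4 M$)
$-79 + 68 \left(1^{2} - v{\left(1,-4 \right)}\right) = -79 + 68 \left(1^{2} - \left(6 - 4\right)\right) = -79 + 68 \left(1 - \left(6 - 4\right)\right) = -79 + 68 \left(1 - 2\right) = -79 + 68 \left(-1\right) = -79 - 68 = -147$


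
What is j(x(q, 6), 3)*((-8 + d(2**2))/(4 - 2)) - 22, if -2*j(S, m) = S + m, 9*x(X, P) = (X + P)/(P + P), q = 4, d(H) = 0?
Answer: -427/27 ≈ -15.815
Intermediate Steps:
x(X, P) = (P + X)/(18*P) (x(X, P) = ((X + P)/(P + P))/9 = ((P + X)/((2*P)))/9 = ((P + X)*(1/(2*P)))/9 = ((P + X)/(2*P))/9 = (P + X)/(18*P))
j(S, m) = -S/2 - m/2 (j(S, m) = -(S + m)/2 = -S/2 - m/2)
j(x(q, 6), 3)*((-8 + d(2**2))/(4 - 2)) - 22 = (-(6 + 4)/(36*6) - 1/2*3)*((-8 + 0)/(4 - 2)) - 22 = (-10/(36*6) - 3/2)*(-8/2) - 22 = (-1/2*5/54 - 3/2)*(-8*1/2) - 22 = (-5/108 - 3/2)*(-4) - 22 = -167/108*(-4) - 22 = 167/27 - 22 = -427/27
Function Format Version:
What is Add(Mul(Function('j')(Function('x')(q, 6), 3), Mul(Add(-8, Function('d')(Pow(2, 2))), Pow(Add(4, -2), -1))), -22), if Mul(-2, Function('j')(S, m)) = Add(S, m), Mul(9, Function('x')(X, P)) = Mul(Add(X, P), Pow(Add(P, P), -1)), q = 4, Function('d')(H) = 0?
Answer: Rational(-427, 27) ≈ -15.815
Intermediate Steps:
Function('x')(X, P) = Mul(Rational(1, 18), Pow(P, -1), Add(P, X)) (Function('x')(X, P) = Mul(Rational(1, 9), Mul(Add(X, P), Pow(Add(P, P), -1))) = Mul(Rational(1, 9), Mul(Add(P, X), Pow(Mul(2, P), -1))) = Mul(Rational(1, 9), Mul(Add(P, X), Mul(Rational(1, 2), Pow(P, -1)))) = Mul(Rational(1, 9), Mul(Rational(1, 2), Pow(P, -1), Add(P, X))) = Mul(Rational(1, 18), Pow(P, -1), Add(P, X)))
Function('j')(S, m) = Add(Mul(Rational(-1, 2), S), Mul(Rational(-1, 2), m)) (Function('j')(S, m) = Mul(Rational(-1, 2), Add(S, m)) = Add(Mul(Rational(-1, 2), S), Mul(Rational(-1, 2), m)))
Add(Mul(Function('j')(Function('x')(q, 6), 3), Mul(Add(-8, Function('d')(Pow(2, 2))), Pow(Add(4, -2), -1))), -22) = Add(Mul(Add(Mul(Rational(-1, 2), Mul(Rational(1, 18), Pow(6, -1), Add(6, 4))), Mul(Rational(-1, 2), 3)), Mul(Add(-8, 0), Pow(Add(4, -2), -1))), -22) = Add(Mul(Add(Mul(Rational(-1, 2), Mul(Rational(1, 18), Rational(1, 6), 10)), Rational(-3, 2)), Mul(-8, Pow(2, -1))), -22) = Add(Mul(Add(Mul(Rational(-1, 2), Rational(5, 54)), Rational(-3, 2)), Mul(-8, Rational(1, 2))), -22) = Add(Mul(Add(Rational(-5, 108), Rational(-3, 2)), -4), -22) = Add(Mul(Rational(-167, 108), -4), -22) = Add(Rational(167, 27), -22) = Rational(-427, 27)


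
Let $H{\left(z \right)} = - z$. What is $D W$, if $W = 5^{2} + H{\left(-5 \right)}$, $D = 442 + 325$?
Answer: $23010$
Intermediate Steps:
$D = 767$
$W = 30$ ($W = 5^{2} - -5 = 25 + 5 = 30$)
$D W = 767 \cdot 30 = 23010$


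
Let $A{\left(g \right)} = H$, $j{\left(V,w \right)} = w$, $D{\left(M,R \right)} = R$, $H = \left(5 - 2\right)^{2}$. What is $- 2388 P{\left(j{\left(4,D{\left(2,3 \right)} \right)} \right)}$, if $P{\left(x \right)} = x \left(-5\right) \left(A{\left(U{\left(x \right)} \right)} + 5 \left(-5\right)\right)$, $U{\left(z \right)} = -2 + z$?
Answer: $-573120$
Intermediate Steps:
$H = 9$ ($H = 3^{2} = 9$)
$A{\left(g \right)} = 9$
$P{\left(x \right)} = 80 x$ ($P{\left(x \right)} = x \left(-5\right) \left(9 + 5 \left(-5\right)\right) = - 5 x \left(9 - 25\right) = - 5 x \left(-16\right) = 80 x$)
$- 2388 P{\left(j{\left(4,D{\left(2,3 \right)} \right)} \right)} = - 2388 \cdot 80 \cdot 3 = \left(-2388\right) 240 = -573120$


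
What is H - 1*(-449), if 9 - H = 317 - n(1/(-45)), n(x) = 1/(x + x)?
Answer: 237/2 ≈ 118.50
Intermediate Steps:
n(x) = 1/(2*x)
H = -661/2 (H = 9 - (317 - 1/(2*(1/(-45)))) = 9 - (317 - 1/(2*(-1/45))) = 9 - (317 - (-45)/2) = 9 - (317 - 1*(-45/2)) = 9 - (317 + 45/2) = 9 - 1*679/2 = 9 - 679/2 = -661/2 ≈ -330.50)
H - 1*(-449) = -661/2 - 1*(-449) = -661/2 + 449 = 237/2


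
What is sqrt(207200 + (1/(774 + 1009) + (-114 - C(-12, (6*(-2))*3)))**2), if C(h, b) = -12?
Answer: 5*sqrt(27671284761)/1783 ≈ 466.48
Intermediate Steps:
sqrt(207200 + (1/(774 + 1009) + (-114 - C(-12, (6*(-2))*3)))**2) = sqrt(207200 + (1/(774 + 1009) + (-114 - 1*(-12)))**2) = sqrt(207200 + (1/1783 + (-114 + 12))**2) = sqrt(207200 + (1/1783 - 102)**2) = sqrt(207200 + (-181865/1783)**2) = sqrt(207200 + 33074878225/3179089) = sqrt(691782119025/3179089) = 5*sqrt(27671284761)/1783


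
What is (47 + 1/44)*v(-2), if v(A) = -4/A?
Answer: 2069/22 ≈ 94.045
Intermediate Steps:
(47 + 1/44)*v(-2) = (47 + 1/44)*(-4/(-2)) = (47 + 1/44)*(-4*(-½)) = (2069/44)*2 = 2069/22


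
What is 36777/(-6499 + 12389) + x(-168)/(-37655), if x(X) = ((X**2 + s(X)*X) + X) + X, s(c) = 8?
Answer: 49139751/8871518 ≈ 5.5390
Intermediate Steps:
x(X) = X**2 + 10*X (x(X) = ((X**2 + 8*X) + X) + X = (X**2 + 9*X) + X = X**2 + 10*X)
36777/(-6499 + 12389) + x(-168)/(-37655) = 36777/(-6499 + 12389) - 168*(10 - 168)/(-37655) = 36777/5890 - 168*(-158)*(-1/37655) = 36777*(1/5890) + 26544*(-1/37655) = 36777/5890 - 26544/37655 = 49139751/8871518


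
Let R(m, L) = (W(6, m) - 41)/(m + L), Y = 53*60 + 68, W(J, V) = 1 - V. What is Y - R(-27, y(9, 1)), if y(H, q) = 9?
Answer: 58451/18 ≈ 3247.3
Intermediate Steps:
Y = 3248 (Y = 3180 + 68 = 3248)
R(m, L) = (-40 - m)/(L + m) (R(m, L) = ((1 - m) - 41)/(m + L) = (-40 - m)/(L + m))
Y - R(-27, y(9, 1)) = 3248 - (-40 - 1*(-27))/(9 - 27) = 3248 - (-40 + 27)/(-18) = 3248 - (-1)*(-13)/18 = 3248 - 1*13/18 = 3248 - 13/18 = 58451/18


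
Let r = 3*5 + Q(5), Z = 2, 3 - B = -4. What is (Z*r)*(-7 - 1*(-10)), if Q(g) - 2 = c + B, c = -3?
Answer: 126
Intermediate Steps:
B = 7 (B = 3 - 1*(-4) = 3 + 4 = 7)
Q(g) = 6 (Q(g) = 2 + (-3 + 7) = 2 + 4 = 6)
r = 21 (r = 3*5 + 6 = 15 + 6 = 21)
(Z*r)*(-7 - 1*(-10)) = (2*21)*(-7 - 1*(-10)) = 42*(-7 + 10) = 42*3 = 126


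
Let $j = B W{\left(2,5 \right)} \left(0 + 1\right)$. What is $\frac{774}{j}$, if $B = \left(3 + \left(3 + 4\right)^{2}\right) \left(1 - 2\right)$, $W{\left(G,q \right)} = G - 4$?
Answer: $\frac{387}{52} \approx 7.4423$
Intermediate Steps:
$W{\left(G,q \right)} = -4 + G$ ($W{\left(G,q \right)} = G - 4 = -4 + G$)
$B = -52$ ($B = \left(3 + 7^{2}\right) \left(-1\right) = \left(3 + 49\right) \left(-1\right) = 52 \left(-1\right) = -52$)
$j = 104$ ($j = - 52 \left(-4 + 2\right) \left(0 + 1\right) = \left(-52\right) \left(-2\right) 1 = 104 \cdot 1 = 104$)
$\frac{774}{j} = \frac{774}{104} = 774 \cdot \frac{1}{104} = \frac{387}{52}$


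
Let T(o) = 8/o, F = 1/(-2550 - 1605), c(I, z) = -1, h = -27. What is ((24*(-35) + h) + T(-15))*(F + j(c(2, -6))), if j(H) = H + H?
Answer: 108151043/62325 ≈ 1735.3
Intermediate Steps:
F = -1/4155 (F = 1/(-4155) = -1/4155 ≈ -0.00024067)
j(H) = 2*H
((24*(-35) + h) + T(-15))*(F + j(c(2, -6))) = ((24*(-35) - 27) + 8/(-15))*(-1/4155 + 2*(-1)) = ((-840 - 27) + 8*(-1/15))*(-1/4155 - 2) = (-867 - 8/15)*(-8311/4155) = -13013/15*(-8311/4155) = 108151043/62325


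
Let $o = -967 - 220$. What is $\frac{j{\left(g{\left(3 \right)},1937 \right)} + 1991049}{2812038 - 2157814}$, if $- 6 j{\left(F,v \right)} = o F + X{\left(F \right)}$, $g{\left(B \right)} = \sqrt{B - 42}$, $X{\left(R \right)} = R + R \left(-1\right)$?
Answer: $\frac{1991049}{654224} + \frac{1187 i \sqrt{39}}{3925344} \approx 3.0434 + 0.0018884 i$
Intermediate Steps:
$X{\left(R \right)} = 0$ ($X{\left(R \right)} = R - R = 0$)
$o = -1187$ ($o = -967 - 220 = -1187$)
$g{\left(B \right)} = \sqrt{-42 + B}$
$j{\left(F,v \right)} = \frac{1187 F}{6}$ ($j{\left(F,v \right)} = - \frac{- 1187 F + 0}{6} = - \frac{\left(-1187\right) F}{6} = \frac{1187 F}{6}$)
$\frac{j{\left(g{\left(3 \right)},1937 \right)} + 1991049}{2812038 - 2157814} = \frac{\frac{1187 \sqrt{-42 + 3}}{6} + 1991049}{2812038 - 2157814} = \frac{\frac{1187 \sqrt{-39}}{6} + 1991049}{654224} = \left(\frac{1187 i \sqrt{39}}{6} + 1991049\right) \frac{1}{654224} = \left(1991049 + \frac{1187 i \sqrt{39}}{6}\right) \frac{1}{654224} = \frac{1991049}{654224} + \frac{1187 i \sqrt{39}}{3925344}$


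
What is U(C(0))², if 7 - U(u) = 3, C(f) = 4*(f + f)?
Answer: 16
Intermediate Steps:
C(f) = 8*f (C(f) = 4*(2*f) = 8*f)
U(u) = 4 (U(u) = 7 - 1*3 = 7 - 3 = 4)
U(C(0))² = 4² = 16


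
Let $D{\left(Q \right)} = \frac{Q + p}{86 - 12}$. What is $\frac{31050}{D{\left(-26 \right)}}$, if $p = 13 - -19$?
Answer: $382950$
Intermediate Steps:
$p = 32$ ($p = 13 + 19 = 32$)
$D{\left(Q \right)} = \frac{16}{37} + \frac{Q}{74}$ ($D{\left(Q \right)} = \frac{Q + 32}{86 - 12} = \frac{32 + Q}{74} = \left(32 + Q\right) \frac{1}{74} = \frac{16}{37} + \frac{Q}{74}$)
$\frac{31050}{D{\left(-26 \right)}} = \frac{31050}{\frac{16}{37} + \frac{1}{74} \left(-26\right)} = \frac{31050}{\frac{16}{37} - \frac{13}{37}} = \frac{31050}{\frac{3}{37}} = 31050 \cdot \frac{37}{3} = 382950$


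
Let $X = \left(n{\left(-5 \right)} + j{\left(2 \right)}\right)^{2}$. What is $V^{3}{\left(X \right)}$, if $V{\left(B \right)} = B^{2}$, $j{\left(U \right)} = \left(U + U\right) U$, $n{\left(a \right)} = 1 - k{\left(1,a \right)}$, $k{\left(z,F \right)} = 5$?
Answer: $16777216$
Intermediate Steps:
$n{\left(a \right)} = -4$ ($n{\left(a \right)} = 1 - 5 = -4$)
$j{\left(U \right)} = 2 U^{2}$ ($j{\left(U \right)} = 2 U U = 2 U^{2}$)
$X = 16$ ($X = \left(-4 + 2 \cdot 2^{2}\right)^{2} = \left(-4 + 2 \cdot 4\right)^{2} = \left(-4 + 8\right)^{2} = 4^{2} = 16$)
$V^{3}{\left(X \right)} = \left(16^{2}\right)^{3} = 256^{3} = 16777216$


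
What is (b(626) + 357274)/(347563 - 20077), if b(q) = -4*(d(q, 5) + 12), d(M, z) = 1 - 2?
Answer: 178615/163743 ≈ 1.0908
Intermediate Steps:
d(M, z) = -1
b(q) = -44 (b(q) = -4*(-1 + 12) = -4*11 = -44)
(b(626) + 357274)/(347563 - 20077) = (-44 + 357274)/(347563 - 20077) = 357230/327486 = 357230*(1/327486) = 178615/163743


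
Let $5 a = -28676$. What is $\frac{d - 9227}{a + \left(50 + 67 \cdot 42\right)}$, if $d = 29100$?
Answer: $- \frac{99365}{14356} \approx -6.9215$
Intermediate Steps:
$a = - \frac{28676}{5}$ ($a = \frac{1}{5} \left(-28676\right) = - \frac{28676}{5} \approx -5735.2$)
$\frac{d - 9227}{a + \left(50 + 67 \cdot 42\right)} = \frac{29100 - 9227}{- \frac{28676}{5} + \left(50 + 67 \cdot 42\right)} = \frac{19873}{- \frac{28676}{5} + \left(50 + 2814\right)} = \frac{19873}{- \frac{28676}{5} + 2864} = \frac{19873}{- \frac{14356}{5}} = 19873 \left(- \frac{5}{14356}\right) = - \frac{99365}{14356}$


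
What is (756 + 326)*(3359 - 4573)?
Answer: -1313548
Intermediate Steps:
(756 + 326)*(3359 - 4573) = 1082*(-1214) = -1313548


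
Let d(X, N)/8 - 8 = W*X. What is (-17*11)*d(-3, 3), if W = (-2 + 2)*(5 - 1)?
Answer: -11968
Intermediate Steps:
W = 0 (W = 0*4 = 0)
d(X, N) = 64 (d(X, N) = 64 + 8*(0*X) = 64 + 8*0 = 64 + 0 = 64)
(-17*11)*d(-3, 3) = -17*11*64 = -187*64 = -11968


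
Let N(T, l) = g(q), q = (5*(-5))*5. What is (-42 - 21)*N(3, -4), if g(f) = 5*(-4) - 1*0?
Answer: 1260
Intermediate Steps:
q = -125 (q = -25*5 = -125)
g(f) = -20 (g(f) = -20 + 0 = -20)
N(T, l) = -20
(-42 - 21)*N(3, -4) = (-42 - 21)*(-20) = -63*(-20) = 1260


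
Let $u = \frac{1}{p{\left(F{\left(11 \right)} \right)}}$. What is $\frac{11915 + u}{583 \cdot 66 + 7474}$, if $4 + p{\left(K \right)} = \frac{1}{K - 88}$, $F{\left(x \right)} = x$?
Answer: $\frac{1840829}{7099584} \approx 0.25929$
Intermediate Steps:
$p{\left(K \right)} = -4 + \frac{1}{-88 + K}$ ($p{\left(K \right)} = -4 + \frac{1}{K - 88} = -4 + \frac{1}{-88 + K}$)
$u = - \frac{77}{309}$ ($u = \frac{1}{\frac{1}{-88 + 11} \left(353 - 44\right)} = \frac{1}{\frac{1}{-77} \left(353 - 44\right)} = \frac{1}{\left(- \frac{1}{77}\right) 309} = \frac{1}{- \frac{309}{77}} = - \frac{77}{309} \approx -0.24919$)
$\frac{11915 + u}{583 \cdot 66 + 7474} = \frac{11915 - \frac{77}{309}}{583 \cdot 66 + 7474} = \frac{3681658}{309 \left(38478 + 7474\right)} = \frac{3681658}{309 \cdot 45952} = \frac{3681658}{309} \cdot \frac{1}{45952} = \frac{1840829}{7099584}$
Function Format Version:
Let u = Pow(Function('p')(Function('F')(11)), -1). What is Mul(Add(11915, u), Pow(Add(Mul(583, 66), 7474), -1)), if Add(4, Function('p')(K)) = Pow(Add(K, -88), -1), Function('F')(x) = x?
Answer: Rational(1840829, 7099584) ≈ 0.25929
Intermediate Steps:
Function('p')(K) = Add(-4, Pow(Add(-88, K), -1)) (Function('p')(K) = Add(-4, Pow(Add(K, -88), -1)) = Add(-4, Pow(Add(-88, K), -1)))
u = Rational(-77, 309) (u = Pow(Mul(Pow(Add(-88, 11), -1), Add(353, Mul(-4, 11))), -1) = Pow(Mul(Pow(-77, -1), Add(353, -44)), -1) = Pow(Mul(Rational(-1, 77), 309), -1) = Pow(Rational(-309, 77), -1) = Rational(-77, 309) ≈ -0.24919)
Mul(Add(11915, u), Pow(Add(Mul(583, 66), 7474), -1)) = Mul(Add(11915, Rational(-77, 309)), Pow(Add(Mul(583, 66), 7474), -1)) = Mul(Rational(3681658, 309), Pow(Add(38478, 7474), -1)) = Mul(Rational(3681658, 309), Pow(45952, -1)) = Mul(Rational(3681658, 309), Rational(1, 45952)) = Rational(1840829, 7099584)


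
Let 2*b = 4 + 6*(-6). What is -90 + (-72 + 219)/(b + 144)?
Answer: -11373/128 ≈ -88.852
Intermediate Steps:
b = -16 (b = (4 + 6*(-6))/2 = (4 - 36)/2 = (½)*(-32) = -16)
-90 + (-72 + 219)/(b + 144) = -90 + (-72 + 219)/(-16 + 144) = -90 + 147/128 = -11373/128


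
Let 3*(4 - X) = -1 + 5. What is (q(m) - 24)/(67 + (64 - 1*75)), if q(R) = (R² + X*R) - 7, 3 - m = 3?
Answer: -31/56 ≈ -0.55357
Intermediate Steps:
m = 0 (m = 3 - 1*3 = 3 - 3 = 0)
X = 8/3 (X = 4 - (-1 + 5)/3 = 4 - ⅓*4 = 4 - 4/3 = 8/3 ≈ 2.6667)
q(R) = -7 + R² + 8*R/3 (q(R) = (R² + 8*R/3) - 7 = -7 + R² + 8*R/3)
(q(m) - 24)/(67 + (64 - 1*75)) = ((-7 + 0² + (8/3)*0) - 24)/(67 + (64 - 1*75)) = ((-7 + 0 + 0) - 24)/(67 + (64 - 75)) = (-7 - 24)/(67 - 11) = -31/56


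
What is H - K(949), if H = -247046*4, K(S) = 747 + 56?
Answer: -988987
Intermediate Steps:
K(S) = 803
H = -988184
H - K(949) = -988184 - 1*803 = -988184 - 803 = -988987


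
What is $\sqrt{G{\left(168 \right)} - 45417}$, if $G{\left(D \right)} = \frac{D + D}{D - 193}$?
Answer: $\frac{i \sqrt{1135761}}{5} \approx 213.14 i$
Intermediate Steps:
$G{\left(D \right)} = \frac{2 D}{-193 + D}$
$\sqrt{G{\left(168 \right)} - 45417} = \sqrt{2 \cdot 168 \frac{1}{-193 + 168} - 45417} = \sqrt{2 \cdot 168 \frac{1}{-25} - 45417} = \sqrt{2 \cdot 168 \left(- \frac{1}{25}\right) - 45417} = \sqrt{- \frac{336}{25} - 45417} = \sqrt{- \frac{1135761}{25}} = \frac{i \sqrt{1135761}}{5}$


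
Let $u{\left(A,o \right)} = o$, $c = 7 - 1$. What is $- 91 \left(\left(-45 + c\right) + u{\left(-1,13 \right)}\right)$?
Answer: $2366$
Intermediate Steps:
$c = 6$ ($c = 7 - 1 = 6$)
$- 91 \left(\left(-45 + c\right) + u{\left(-1,13 \right)}\right) = - 91 \left(\left(-45 + 6\right) + 13\right) = - 91 \left(-39 + 13\right) = \left(-91\right) \left(-26\right) = 2366$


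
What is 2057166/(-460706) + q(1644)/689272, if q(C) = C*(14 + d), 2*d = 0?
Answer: -87958957116/19846984127 ≈ -4.4319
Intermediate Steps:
d = 0 (d = (½)*0 = 0)
q(C) = 14*C (q(C) = C*(14 + 0) = C*14 = 14*C)
2057166/(-460706) + q(1644)/689272 = 2057166/(-460706) + (14*1644)/689272 = 2057166*(-1/460706) + 23016*(1/689272) = -1028583/230353 + 2877/86159 = -87958957116/19846984127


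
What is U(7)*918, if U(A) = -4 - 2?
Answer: -5508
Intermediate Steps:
U(A) = -6
U(7)*918 = -6*918 = -5508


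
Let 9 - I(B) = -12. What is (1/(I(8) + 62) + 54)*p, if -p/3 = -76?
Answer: 1022124/83 ≈ 12315.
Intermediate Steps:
p = 228 (p = -3*(-76) = 228)
I(B) = 21 (I(B) = 9 - 1*(-12) = 9 + 12 = 21)
(1/(I(8) + 62) + 54)*p = (1/(21 + 62) + 54)*228 = (1/83 + 54)*228 = (4483/83)*228 = 1022124/83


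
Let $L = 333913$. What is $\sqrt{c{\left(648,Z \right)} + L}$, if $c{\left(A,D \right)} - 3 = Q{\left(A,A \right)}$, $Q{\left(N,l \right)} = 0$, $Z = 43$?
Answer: $2 \sqrt{83479} \approx 577.85$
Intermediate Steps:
$c{\left(A,D \right)} = 3$ ($c{\left(A,D \right)} = 3 + 0 = 3$)
$\sqrt{c{\left(648,Z \right)} + L} = \sqrt{3 + 333913} = \sqrt{333916} = 2 \sqrt{83479}$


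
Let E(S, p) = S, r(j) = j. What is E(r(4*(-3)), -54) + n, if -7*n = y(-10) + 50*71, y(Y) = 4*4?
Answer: -3650/7 ≈ -521.43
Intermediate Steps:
y(Y) = 16
n = -3566/7 (n = -(16 + 50*71)/7 = -(16 + 3550)/7 = -⅐*3566 = -3566/7 ≈ -509.43)
E(r(4*(-3)), -54) + n = 4*(-3) - 3566/7 = -12 - 3566/7 = -3650/7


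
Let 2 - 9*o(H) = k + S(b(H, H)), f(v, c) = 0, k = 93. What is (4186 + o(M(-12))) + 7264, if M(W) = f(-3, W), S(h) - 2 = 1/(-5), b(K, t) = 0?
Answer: 514786/45 ≈ 11440.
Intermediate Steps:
S(h) = 9/5 (S(h) = 2 + 1/(-5) = 2 + 1*(-1/5) = 2 - 1/5 = 9/5)
M(W) = 0
o(H) = -464/45 (o(H) = 2/9 - (93 + 9/5)/9 = 2/9 - 1/9*474/5 = 2/9 - 158/15 = -464/45)
(4186 + o(M(-12))) + 7264 = (4186 - 464/45) + 7264 = 187906/45 + 7264 = 514786/45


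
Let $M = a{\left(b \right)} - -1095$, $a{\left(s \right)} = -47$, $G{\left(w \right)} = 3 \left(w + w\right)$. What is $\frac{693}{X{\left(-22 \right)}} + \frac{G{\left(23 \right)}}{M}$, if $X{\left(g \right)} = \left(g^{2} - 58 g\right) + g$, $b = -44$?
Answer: $\frac{21957}{41396} \approx 0.53041$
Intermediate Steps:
$G{\left(w \right)} = 6 w$ ($G{\left(w \right)} = 3 \cdot 2 w = 6 w$)
$X{\left(g \right)} = g^{2} - 57 g$
$M = 1048$ ($M = -47 - -1095 = -47 + 1095 = 1048$)
$\frac{693}{X{\left(-22 \right)}} + \frac{G{\left(23 \right)}}{M} = \frac{693}{\left(-22\right) \left(-57 - 22\right)} + \frac{6 \cdot 23}{1048} = \frac{693}{\left(-22\right) \left(-79\right)} + 138 \cdot \frac{1}{1048} = \frac{693}{1738} + \frac{69}{524} = 693 \cdot \frac{1}{1738} + \frac{69}{524} = \frac{63}{158} + \frac{69}{524} = \frac{21957}{41396}$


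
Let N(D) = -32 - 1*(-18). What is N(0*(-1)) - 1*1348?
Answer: -1362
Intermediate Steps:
N(D) = -14 (N(D) = -32 + 18 = -14)
N(0*(-1)) - 1*1348 = -14 - 1*1348 = -14 - 1348 = -1362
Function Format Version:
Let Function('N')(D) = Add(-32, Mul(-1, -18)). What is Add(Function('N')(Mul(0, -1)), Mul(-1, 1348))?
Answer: -1362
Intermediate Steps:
Function('N')(D) = -14 (Function('N')(D) = Add(-32, 18) = -14)
Add(Function('N')(Mul(0, -1)), Mul(-1, 1348)) = Add(-14, Mul(-1, 1348)) = Add(-14, -1348) = -1362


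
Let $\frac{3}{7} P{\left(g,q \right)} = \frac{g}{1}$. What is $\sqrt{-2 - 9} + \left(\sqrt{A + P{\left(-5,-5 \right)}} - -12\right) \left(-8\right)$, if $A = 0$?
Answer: $-96 + i \sqrt{11} - \frac{8 i \sqrt{105}}{3} \approx -96.0 - 24.009 i$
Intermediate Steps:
$P{\left(g,q \right)} = \frac{7 g}{3}$ ($P{\left(g,q \right)} = \frac{7 \frac{g}{1}}{3} = \frac{7 g 1}{3} = \frac{7 g}{3}$)
$\sqrt{-2 - 9} + \left(\sqrt{A + P{\left(-5,-5 \right)}} - -12\right) \left(-8\right) = \sqrt{-2 - 9} + \left(\sqrt{0 + \frac{7}{3} \left(-5\right)} - -12\right) \left(-8\right) = \sqrt{-2 - 9} + \left(\sqrt{0 - \frac{35}{3}} + 12\right) \left(-8\right) = \sqrt{-11} + \left(\sqrt{- \frac{35}{3}} + 12\right) \left(-8\right) = i \sqrt{11} + \left(\frac{i \sqrt{105}}{3} + 12\right) \left(-8\right) = i \sqrt{11} + \left(12 + \frac{i \sqrt{105}}{3}\right) \left(-8\right) = i \sqrt{11} - \left(96 + \frac{8 i \sqrt{105}}{3}\right) = -96 + i \sqrt{11} - \frac{8 i \sqrt{105}}{3}$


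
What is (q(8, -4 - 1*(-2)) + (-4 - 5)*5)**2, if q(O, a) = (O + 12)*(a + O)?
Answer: 5625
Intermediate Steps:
q(O, a) = (12 + O)*(O + a)
(q(8, -4 - 1*(-2)) + (-4 - 5)*5)**2 = ((8**2 + 12*8 + 12*(-4 - 1*(-2)) + 8*(-4 - 1*(-2))) + (-4 - 5)*5)**2 = ((64 + 96 + 12*(-4 + 2) + 8*(-4 + 2)) - 9*5)**2 = ((64 + 96 + 12*(-2) + 8*(-2)) - 45)**2 = ((64 + 96 - 24 - 16) - 45)**2 = (120 - 45)**2 = 75**2 = 5625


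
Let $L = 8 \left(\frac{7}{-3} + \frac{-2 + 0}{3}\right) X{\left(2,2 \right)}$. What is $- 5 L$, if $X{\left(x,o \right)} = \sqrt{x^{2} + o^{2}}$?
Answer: $240 \sqrt{2} \approx 339.41$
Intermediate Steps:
$X{\left(x,o \right)} = \sqrt{o^{2} + x^{2}}$
$L = - 48 \sqrt{2}$ ($L = 8 \left(\frac{7}{-3} + \frac{-2 + 0}{3}\right) \sqrt{2^{2} + 2^{2}} = 8 \left(7 \left(- \frac{1}{3}\right) - \frac{2}{3}\right) \sqrt{4 + 4} = 8 \left(- \frac{7}{3} - \frac{2}{3}\right) \sqrt{8} = 8 \left(-3\right) 2 \sqrt{2} = - 24 \cdot 2 \sqrt{2} = - 48 \sqrt{2} \approx -67.882$)
$- 5 L = - 5 \left(- 48 \sqrt{2}\right) = 240 \sqrt{2}$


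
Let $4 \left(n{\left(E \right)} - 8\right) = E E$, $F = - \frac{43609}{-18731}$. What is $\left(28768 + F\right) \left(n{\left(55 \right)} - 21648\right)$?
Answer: $- \frac{45016762315095}{74924} \approx -6.0083 \cdot 10^{8}$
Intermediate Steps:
$F = \frac{43609}{18731}$ ($F = \left(-43609\right) \left(- \frac{1}{18731}\right) = \frac{43609}{18731} \approx 2.3282$)
$n{\left(E \right)} = 8 + \frac{E^{2}}{4}$ ($n{\left(E \right)} = 8 + \frac{E E}{4} = 8 + \frac{E^{2}}{4}$)
$\left(28768 + F\right) \left(n{\left(55 \right)} - 21648\right) = \left(28768 + \frac{43609}{18731}\right) \left(\left(8 + \frac{55^{2}}{4}\right) - 21648\right) = \frac{538897017 \left(\left(8 + \frac{1}{4} \cdot 3025\right) - 21648\right)}{18731} = \frac{538897017 \left(\left(8 + \frac{3025}{4}\right) - 21648\right)}{18731} = \frac{538897017 \left(\frac{3057}{4} - 21648\right)}{18731} = \frac{538897017}{18731} \left(- \frac{83535}{4}\right) = - \frac{45016762315095}{74924}$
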